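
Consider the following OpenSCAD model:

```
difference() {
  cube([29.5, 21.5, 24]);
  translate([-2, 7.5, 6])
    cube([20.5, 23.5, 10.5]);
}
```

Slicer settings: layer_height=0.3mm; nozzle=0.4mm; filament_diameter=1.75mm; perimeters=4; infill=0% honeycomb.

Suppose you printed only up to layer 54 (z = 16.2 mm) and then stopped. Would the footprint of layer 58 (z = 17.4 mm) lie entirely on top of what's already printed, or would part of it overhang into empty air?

Compare the two slices. At z = 16.2: the 29.5×21.5 cube contributes its full rectangle (area 634.25 mm²); the 20.5×23.5 cube at (-2, 7.5) contributes its full rectangle (area 481.75 mm²); After the difference (first − rest): starting from the 29.5×21.5 cube (634.25 mm²), the 20.5×23.5 cube at (-2, 7.5) partially overlaps it — only the 259.00 mm² overlap (of its 481.75 mm²) is removed, clipping the outline — area = 375.25 mm². At z = 17.4: the cube (footprint 29.5×21.5) is included at this height (area 634.25 mm²); the cube at (-2, 7.5) does not reach this height (z outside [6, 16.5]); Taking the first minus the rest: none of the subtracted shapes is present at this height, so the 29.5×21.5 cube is unchanged — area = 634.25 mm². Checking containment: at z = 17.4 the cross-section extends beyond the z = 16.2 cross-section by about 259.00 mm².

part overhangs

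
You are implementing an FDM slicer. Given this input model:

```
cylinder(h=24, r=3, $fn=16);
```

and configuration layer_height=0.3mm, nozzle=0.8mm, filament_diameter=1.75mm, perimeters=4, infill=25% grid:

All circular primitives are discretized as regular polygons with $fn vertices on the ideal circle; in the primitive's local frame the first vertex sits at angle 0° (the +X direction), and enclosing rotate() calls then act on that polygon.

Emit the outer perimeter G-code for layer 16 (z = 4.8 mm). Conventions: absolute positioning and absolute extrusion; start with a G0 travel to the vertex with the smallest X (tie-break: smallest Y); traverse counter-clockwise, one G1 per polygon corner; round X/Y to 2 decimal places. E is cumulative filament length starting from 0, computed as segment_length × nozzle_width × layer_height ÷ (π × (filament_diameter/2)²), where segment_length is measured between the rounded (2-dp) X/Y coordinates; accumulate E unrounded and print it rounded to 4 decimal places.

G0 X-3.00 Y0.00 Z4.80
G1 X-2.77 Y-1.15 E0.1170
G1 X-2.12 Y-2.12 E0.2335
G1 X-1.15 Y-2.77 E0.3500
G1 X0.00 Y-3.00 E0.4671
G1 X1.15 Y-2.77 E0.5841
G1 X2.12 Y-2.12 E0.7006
G1 X2.77 Y-1.15 E0.8171
G1 X3.00 Y0.00 E0.9341
G1 X2.77 Y1.15 E1.0511
G1 X2.12 Y2.12 E1.1676
G1 X1.15 Y2.77 E1.2841
G1 X0.00 Y3.00 E1.4012
G1 X-1.15 Y2.77 E1.5182
G1 X-2.12 Y2.12 E1.6347
G1 X-2.77 Y1.15 E1.7512
G1 X-3.00 Y0.00 E1.8682

At z = 4.8 mm: the cylinder: section is a regular 16-gon, circumradius r=3. The outline is a single polygon with 16 vertices. Extrusion per mm of travel: 0.8 × 0.3 / (π × 0.875²) = 0.099780. Accumulating E over each segment gives final E = 1.8682.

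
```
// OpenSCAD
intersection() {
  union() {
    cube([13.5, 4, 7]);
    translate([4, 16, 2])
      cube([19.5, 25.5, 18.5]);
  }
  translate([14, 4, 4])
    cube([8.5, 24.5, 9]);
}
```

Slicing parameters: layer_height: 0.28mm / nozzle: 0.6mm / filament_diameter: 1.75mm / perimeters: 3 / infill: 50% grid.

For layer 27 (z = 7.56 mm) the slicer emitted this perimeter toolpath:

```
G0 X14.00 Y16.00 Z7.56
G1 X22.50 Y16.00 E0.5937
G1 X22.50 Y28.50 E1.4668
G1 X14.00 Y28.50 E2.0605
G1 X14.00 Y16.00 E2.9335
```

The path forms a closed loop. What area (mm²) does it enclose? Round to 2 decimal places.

106.25 mm²

Apply the shoelace formula to the sequence of (X, Y) vertices; enclosed area = 106.25 mm².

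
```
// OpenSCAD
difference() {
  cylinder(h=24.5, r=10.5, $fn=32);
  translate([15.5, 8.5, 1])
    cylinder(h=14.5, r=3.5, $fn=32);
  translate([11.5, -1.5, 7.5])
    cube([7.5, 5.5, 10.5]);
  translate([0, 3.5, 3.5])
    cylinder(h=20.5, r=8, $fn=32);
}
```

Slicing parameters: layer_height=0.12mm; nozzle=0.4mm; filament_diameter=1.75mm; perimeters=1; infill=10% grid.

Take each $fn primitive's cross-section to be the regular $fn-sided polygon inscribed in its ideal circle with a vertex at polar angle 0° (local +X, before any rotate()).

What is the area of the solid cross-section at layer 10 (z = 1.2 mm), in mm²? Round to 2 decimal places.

344.14 mm²

At z = 1.2 mm: the cylinder: section is a regular 32-gon, circumradius r=10.5 (area = (32/2)·10.500²·sin(360°/32) = 344.14 mm²); the cylinder at (15.5, 8.5): section is a regular 32-gon, circumradius r=3.5 (area = (32/2)·3.500²·sin(360°/32) = 38.24 mm²); the cube at (11.5, -1.5) is not intersected at this z (z outside [7.5, 18]); the cylinder at (0, 3.5) does not reach this height (z outside [3.5, 24]); After the difference (first − rest): starting from the r=10.5 cylinder (344.14 mm²), the r=3.5 cylinder at (15.5, 8.5) misses the remaining region (no effect) — area = 344.14 mm². Overall, the cross-section is a single solid region. Net area = 344.14 mm².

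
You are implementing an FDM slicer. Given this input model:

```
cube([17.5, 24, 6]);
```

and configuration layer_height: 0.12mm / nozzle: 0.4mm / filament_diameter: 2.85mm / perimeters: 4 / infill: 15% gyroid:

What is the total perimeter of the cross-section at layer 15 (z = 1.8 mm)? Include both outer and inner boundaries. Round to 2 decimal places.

At z = 1.8 mm: the cube (footprint 17.5×24) is included at this height (perimeter 83.00 mm). Overall, the cross-section is a single solid region. Total boundary length (outer) = 83.00 mm.

83.00 mm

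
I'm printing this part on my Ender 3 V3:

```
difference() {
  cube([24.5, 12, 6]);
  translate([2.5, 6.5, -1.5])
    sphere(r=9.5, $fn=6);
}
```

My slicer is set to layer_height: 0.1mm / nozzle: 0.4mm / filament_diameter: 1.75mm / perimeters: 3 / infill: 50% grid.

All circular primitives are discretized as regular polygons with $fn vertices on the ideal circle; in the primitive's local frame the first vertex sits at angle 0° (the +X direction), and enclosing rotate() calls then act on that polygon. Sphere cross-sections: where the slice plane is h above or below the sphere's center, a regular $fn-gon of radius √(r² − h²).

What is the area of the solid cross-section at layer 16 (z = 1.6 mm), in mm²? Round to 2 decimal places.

177.17 mm²

At z = 1.6 mm: the cube is present — its section is the full 24.5×12 rectangle (area 294.00 mm²); the sphere at (2.5, 6.5): section is a regular 6-gon, circumradius = √(r²−h²) = √(9.5²−3.1²) = 8.980 (area = (6/2)·8.980²·sin(360°/6) = 209.51 mm²); Subtracting the remaining from the first: starting from the 24.5×12 cube (294.00 mm²), the r=9.5 sphere at (2.5, 6.5) partially overlaps it — only the 116.83 mm² overlap (of its 209.51 mm²) is removed, clipping the outline — area = 177.17 mm². Overall, the cross-section is a single solid region. Net area = 177.17 mm².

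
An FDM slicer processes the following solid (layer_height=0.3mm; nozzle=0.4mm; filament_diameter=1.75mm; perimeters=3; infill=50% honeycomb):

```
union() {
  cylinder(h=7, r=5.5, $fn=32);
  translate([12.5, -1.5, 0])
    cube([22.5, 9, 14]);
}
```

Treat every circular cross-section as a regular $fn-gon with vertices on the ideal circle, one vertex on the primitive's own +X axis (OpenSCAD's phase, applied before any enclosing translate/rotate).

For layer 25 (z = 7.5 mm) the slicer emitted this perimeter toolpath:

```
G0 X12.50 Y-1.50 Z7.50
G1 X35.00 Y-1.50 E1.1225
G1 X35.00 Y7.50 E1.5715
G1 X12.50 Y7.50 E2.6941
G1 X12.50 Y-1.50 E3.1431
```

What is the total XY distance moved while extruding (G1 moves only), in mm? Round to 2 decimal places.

63.00 mm

Sum the Euclidean lengths of each G1 segment: total = 63.00 mm.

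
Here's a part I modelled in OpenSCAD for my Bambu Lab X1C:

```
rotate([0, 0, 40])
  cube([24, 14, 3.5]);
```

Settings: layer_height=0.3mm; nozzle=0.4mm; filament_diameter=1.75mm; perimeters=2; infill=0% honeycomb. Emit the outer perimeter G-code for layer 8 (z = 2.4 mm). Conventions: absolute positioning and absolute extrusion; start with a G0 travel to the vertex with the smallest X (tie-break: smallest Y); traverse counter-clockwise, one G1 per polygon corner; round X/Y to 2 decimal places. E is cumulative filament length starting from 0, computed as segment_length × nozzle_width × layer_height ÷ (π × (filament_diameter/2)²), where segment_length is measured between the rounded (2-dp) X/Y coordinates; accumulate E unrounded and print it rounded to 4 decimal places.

At z = 2.4 mm: the 24×14 cube contributes its full rectangle; (whole slice rotated 40° about Z — lengths, areas and connectivity unchanged). The outline is a single polygon with 4 vertices. Extrusion per mm of travel: 0.4 × 0.3 / (π × 0.875²) = 0.049890. Accumulating E over each segment gives final E = 3.7919.

G0 X-9.00 Y10.72 Z2.40
G1 X0.00 Y0.00 E0.6983
G1 X18.39 Y15.43 E1.8960
G1 X9.39 Y26.15 E2.5943
G1 X-9.00 Y10.72 E3.7919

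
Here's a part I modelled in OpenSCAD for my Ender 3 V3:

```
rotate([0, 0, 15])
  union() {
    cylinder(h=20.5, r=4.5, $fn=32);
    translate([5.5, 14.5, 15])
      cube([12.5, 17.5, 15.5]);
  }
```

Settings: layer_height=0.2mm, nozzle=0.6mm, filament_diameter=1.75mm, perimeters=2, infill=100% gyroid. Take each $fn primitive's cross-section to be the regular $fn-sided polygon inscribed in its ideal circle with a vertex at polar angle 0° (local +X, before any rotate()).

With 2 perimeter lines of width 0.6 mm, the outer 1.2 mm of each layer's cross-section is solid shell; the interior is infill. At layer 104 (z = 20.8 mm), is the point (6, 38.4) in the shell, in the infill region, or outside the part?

outside

At z = 20.8 mm: the cylinder is not intersected at this z (z outside [0, 20.5]); the cube at (5.5, 14.5) (footprint 12.5×17.5) is included at this height; Combining (union): only the 12.5×17.5 cube at (5.5, 14.5) is present, so the union is just that shape — 1 connected region; (whole slice rotated 15° about Z — lengths, areas and connectivity unchanged). Overall, the cross-section is a single solid region. Undo the 15° rotation: the query point maps to (15.734, 35.539) in the un-rotated model frame. The nearest boundary edge runs (18.00, 32.00)→(5.50, 32.00); distance from the point to it = 3.54 mm. The point is not inside any of the regions above, so it lies outside the cross-section (3.54 mm from the nearest boundary).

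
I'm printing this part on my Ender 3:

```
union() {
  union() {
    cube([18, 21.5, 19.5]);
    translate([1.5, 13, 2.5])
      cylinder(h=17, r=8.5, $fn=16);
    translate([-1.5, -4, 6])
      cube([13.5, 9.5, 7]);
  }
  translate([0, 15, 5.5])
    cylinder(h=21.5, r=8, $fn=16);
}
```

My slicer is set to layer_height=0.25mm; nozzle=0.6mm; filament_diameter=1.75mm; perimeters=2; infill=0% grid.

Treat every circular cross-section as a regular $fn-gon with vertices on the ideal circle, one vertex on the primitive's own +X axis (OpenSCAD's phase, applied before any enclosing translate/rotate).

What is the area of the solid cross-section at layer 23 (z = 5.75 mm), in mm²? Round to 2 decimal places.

At z = 5.75 mm: the 18×21.5 cube contributes its full rectangle (area 387.00 mm²); the r=8.5 cylinder at (1.5, 13) gives a regular 16-gon of circumradius 8.5 (constant along its height) (area = (16/2)·8.500²·sin(360°/16) = 221.19 mm²); the cube at (-1.5, -4) is not intersected at this z (z outside [6, 13]); Merging all regions: the regions partially overlap — summed areas 608.19 mm² minus the doubly-counted overlap 135.65 mm² gives 472.54 mm² — area = 472.54 mm²; the r=8 cylinder at (0, 15) gives a regular 16-gon of circumradius 8 (constant along its height) (area = (16/2)·8.000²·sin(360°/16) = 195.93 mm²); Combining (union): the regions partially overlap — summed areas 668.48 mm² minus the doubly-counted overlap 168.84 mm² gives 499.64 mm² — area = 499.64 mm². Overall, the cross-section is a single solid region. Net area = 499.64 mm².

499.64 mm²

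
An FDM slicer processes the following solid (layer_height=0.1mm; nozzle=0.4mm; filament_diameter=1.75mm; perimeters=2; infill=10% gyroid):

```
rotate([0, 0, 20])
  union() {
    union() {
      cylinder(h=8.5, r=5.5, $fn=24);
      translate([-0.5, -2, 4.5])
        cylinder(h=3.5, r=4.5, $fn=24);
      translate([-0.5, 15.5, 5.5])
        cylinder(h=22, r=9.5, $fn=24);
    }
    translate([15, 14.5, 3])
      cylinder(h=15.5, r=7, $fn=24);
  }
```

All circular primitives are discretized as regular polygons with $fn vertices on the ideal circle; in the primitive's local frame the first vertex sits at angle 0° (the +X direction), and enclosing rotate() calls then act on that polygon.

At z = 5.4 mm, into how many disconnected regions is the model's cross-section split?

At z = 5.4 mm: the cylinder: section is a regular 24-gon, circumradius r=5.5; the r=4.5 cylinder at (-0.5, -2) contributes a regular 24-gon of circumradius 4.5; the cylinder at (-0.5, 15.5) is not intersected at this z (z outside [5.5, 27.5]); Combining (union): the regions partially overlap (shared area 55.60 mm²), so overlapping operands fuse into one piece — 1 connected region; the r=7 cylinder at (15, 14.5) gives a regular 24-gon of circumradius 7 (constant along its height); Taking the union: the 2 present regions are separate (no shared area or edge), so areas and boundary lengths simply add and each stays a separate island — 2 connected regions; (whole slice rotated 20° about Z — lengths, areas and connectivity unchanged). The result has 2 disconnected regions.

2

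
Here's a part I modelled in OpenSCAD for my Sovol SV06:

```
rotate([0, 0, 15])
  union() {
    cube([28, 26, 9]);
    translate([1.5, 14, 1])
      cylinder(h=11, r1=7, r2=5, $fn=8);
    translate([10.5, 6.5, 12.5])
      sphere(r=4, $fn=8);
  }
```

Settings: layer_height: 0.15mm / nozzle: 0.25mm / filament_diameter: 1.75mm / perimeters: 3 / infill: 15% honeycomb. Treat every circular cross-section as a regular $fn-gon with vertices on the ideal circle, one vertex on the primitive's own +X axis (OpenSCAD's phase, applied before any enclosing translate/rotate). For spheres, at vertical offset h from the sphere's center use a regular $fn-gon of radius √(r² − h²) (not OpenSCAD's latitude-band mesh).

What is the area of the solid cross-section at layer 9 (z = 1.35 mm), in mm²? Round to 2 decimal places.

At z = 1.35 mm: the cube (footprint 28×26) is included at this height (area 728.00 mm²); the cone at (1.5, 14) contributes a regular 8-gon of circumradius 6.936 (interpolated between r1=7 and r2=5 at t=0.032) (area = (8/2)·6.936²·sin(360°/8) = 136.08 mm²); the sphere at (10.5, 6.5) does not reach this height (|z−center|=11.150 > r=4); Taking the union: the regions partially overlap — summed areas 864.08 mm² minus the doubly-counted overlap 87.92 mm² gives 776.17 mm² — area = 776.17 mm²; (whole slice rotated 15° about Z — lengths, areas and connectivity unchanged). Overall, the cross-section is a single solid region. Net area = 776.17 mm².

776.17 mm²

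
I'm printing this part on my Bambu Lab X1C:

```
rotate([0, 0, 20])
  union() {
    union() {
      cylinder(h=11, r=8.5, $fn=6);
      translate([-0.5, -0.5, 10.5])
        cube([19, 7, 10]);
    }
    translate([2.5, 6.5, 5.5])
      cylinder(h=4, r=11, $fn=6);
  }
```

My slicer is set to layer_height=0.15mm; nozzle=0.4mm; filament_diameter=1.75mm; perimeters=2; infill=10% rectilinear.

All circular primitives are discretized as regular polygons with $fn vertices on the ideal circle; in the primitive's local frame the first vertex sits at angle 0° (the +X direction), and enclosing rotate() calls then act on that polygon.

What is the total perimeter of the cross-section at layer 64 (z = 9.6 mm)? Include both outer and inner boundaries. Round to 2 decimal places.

At z = 9.6 mm: the r=8.5 cylinder contributes a regular 6-gon of circumradius 8.5 (perimeter = 2·6·8.500·sin(180°/6) = 51.00 mm); the cube at (-0.5, -0.5) is absent (z outside [10.5, 20.5]); Merging all regions: only the r=8.5 cylinder is present, so the union is just that shape — boundary = 51.00 mm; the cylinder at (2.5, 6.5) is not intersected at this z (z outside [5.5, 9.5]); Combining (union): only that combined region is present, so the union is just that shape — boundary = 51.00 mm; (whole slice rotated 20° about Z — lengths, areas and connectivity unchanged). Overall, the cross-section is a single solid region. Total boundary length (outer) = 51.00 mm.

51.00 mm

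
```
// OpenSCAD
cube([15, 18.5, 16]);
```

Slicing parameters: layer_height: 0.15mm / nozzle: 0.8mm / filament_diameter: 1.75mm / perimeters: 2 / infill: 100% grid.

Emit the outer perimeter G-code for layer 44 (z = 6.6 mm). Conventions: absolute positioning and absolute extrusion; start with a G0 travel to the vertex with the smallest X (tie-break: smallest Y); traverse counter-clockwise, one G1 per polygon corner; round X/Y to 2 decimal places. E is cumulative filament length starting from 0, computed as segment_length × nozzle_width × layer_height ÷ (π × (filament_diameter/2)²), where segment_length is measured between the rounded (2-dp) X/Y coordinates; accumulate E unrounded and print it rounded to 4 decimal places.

At z = 6.6 mm: the cube (footprint 15×18.5) is included at this height. The outline is a single polygon with 4 vertices. Extrusion per mm of travel: 0.8 × 0.15 / (π × 0.875²) = 0.049890. Accumulating E over each segment gives final E = 3.3426.

G0 X0.00 Y0.00 Z6.60
G1 X15.00 Y0.00 E0.7484
G1 X15.00 Y18.50 E1.6713
G1 X0.00 Y18.50 E2.4197
G1 X0.00 Y0.00 E3.3426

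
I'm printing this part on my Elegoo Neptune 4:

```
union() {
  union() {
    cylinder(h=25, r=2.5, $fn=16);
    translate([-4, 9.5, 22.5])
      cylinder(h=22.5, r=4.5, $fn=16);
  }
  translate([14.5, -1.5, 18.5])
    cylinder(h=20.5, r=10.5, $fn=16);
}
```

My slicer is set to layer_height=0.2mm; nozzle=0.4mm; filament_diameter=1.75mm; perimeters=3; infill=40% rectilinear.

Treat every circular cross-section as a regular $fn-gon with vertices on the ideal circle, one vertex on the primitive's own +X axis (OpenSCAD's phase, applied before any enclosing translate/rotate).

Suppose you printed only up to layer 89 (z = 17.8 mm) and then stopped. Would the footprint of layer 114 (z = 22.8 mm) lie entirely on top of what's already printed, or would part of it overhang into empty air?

part overhangs

Compare the two slices. At z = 17.8: the r=2.5 cylinder gives a regular 16-gon of circumradius 2.5 (constant along its height) (area = (16/2)·2.500²·sin(360°/16) = 19.13 mm²); the cylinder at (-4, 9.5) is absent (z outside [22.5, 45]); Merging all regions: only the r=2.5 cylinder is present, so the union is just that shape — area = 19.13 mm²; the cylinder at (14.5, -1.5) is not intersected at this z (z outside [18.5, 39]); Merging all regions: only that combined region is present, so the union is just that shape — area = 19.13 mm². At z = 22.8: the cylinder: section is a regular 16-gon, circumradius r=2.5 (area = (16/2)·2.500²·sin(360°/16) = 19.13 mm²); the r=4.5 cylinder at (-4, 9.5) gives a regular 16-gon of circumradius 4.5 (constant along its height) (area = (16/2)·4.500²·sin(360°/16) = 61.99 mm²); Merging all regions: the 2 present regions are separate (no shared area or edge), so areas and boundary lengths simply add and each stays a separate island — area = 81.13 mm²; the cylinder at (14.5, -1.5): section is a regular 16-gon, circumradius r=10.5 (area = (16/2)·10.500²·sin(360°/16) = 337.53 mm²); Combining (union): the 2 present regions are separate (no shared area or edge), so areas and boundary lengths simply add and each stays a separate island — area = 418.66 mm². Checking containment: at z = 22.8 the cross-section extends beyond the z = 17.8 cross-section by about 399.52 mm².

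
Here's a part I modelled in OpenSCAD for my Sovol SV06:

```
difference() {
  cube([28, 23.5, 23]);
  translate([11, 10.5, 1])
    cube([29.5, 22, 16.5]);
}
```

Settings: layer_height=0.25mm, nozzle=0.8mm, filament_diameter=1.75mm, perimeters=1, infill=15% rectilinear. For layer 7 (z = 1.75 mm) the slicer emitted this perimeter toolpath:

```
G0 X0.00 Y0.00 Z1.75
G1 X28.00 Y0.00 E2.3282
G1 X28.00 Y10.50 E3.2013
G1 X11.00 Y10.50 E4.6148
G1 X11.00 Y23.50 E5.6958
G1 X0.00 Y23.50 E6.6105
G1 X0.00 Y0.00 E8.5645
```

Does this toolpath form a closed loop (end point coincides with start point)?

yes

Start point (G0): (0.00, 0.00). End point (last G1): the path returns to the start — closed.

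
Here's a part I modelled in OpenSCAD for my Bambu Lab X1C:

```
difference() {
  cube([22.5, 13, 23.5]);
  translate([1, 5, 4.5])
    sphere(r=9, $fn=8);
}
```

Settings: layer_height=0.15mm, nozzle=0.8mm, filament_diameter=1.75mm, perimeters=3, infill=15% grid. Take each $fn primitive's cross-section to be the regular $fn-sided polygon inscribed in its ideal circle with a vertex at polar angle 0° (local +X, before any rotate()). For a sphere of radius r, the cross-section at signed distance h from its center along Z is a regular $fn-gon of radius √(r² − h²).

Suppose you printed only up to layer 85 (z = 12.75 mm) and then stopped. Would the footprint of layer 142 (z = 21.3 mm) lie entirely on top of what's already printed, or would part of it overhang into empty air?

part overhangs

Compare the two slices. At z = 12.75: the cube is present — its section is the full 22.5×13 rectangle (area 292.50 mm²); the r=9 sphere at (1, 5) slices to a regular 8-gon of circumradius 3.597 (√(r²−h²) with h=8.25 from center) (area = (8/2)·3.597²·sin(360°/8) = 36.59 mm²); After the difference (first − rest): starting from the 22.5×13 cube (292.50 mm²), the r=9 sphere at (1, 5) partially overlaps it — only the 25.08 mm² overlap (of its 36.59 mm²) is removed, clipping the outline — area = 267.42 mm². At z = 21.3: the cube (footprint 22.5×13) is included at this height (area 292.50 mm²); the sphere at (1, 5) does not reach this height (|z−center|=16.800 > r=9); Subtracting the remaining from the first: none of the subtracted shapes is present at this height, so the 22.5×13 cube is unchanged — area = 292.50 mm². Checking containment: at z = 21.3 the cross-section extends beyond the z = 12.75 cross-section by about 25.08 mm².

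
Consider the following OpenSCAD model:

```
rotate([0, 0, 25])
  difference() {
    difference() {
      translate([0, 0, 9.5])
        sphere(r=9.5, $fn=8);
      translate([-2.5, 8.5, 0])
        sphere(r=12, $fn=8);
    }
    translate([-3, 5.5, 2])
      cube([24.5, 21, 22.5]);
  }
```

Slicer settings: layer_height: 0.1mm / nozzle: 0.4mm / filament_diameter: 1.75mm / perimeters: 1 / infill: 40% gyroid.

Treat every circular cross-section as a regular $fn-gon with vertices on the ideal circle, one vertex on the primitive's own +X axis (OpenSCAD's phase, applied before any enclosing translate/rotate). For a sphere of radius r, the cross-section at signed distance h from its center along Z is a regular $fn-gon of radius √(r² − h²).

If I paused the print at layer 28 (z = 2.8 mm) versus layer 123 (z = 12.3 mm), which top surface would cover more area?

Layer 28 (z = 2.8): the sphere: section is a regular 8-gon, circumradius = √(r²−h²) = √(9.5²−6.7²) = 6.735 (area = (8/2)·6.735²·sin(360°/8) = 128.30 mm²); the r=12 sphere at (-2.5, 8.5) contributes a regular 8-gon of circumradius √(12²−2.8²) = 11.669 (area = (8/2)·11.669²·sin(360°/8) = 385.12 mm²); Taking the first minus the rest: starting from the r=9.5 sphere (128.30 mm²), the r=12 sphere at (-2.5, 8.5) partially overlaps it — only the 84.70 mm² overlap (of its 385.12 mm²) is removed, clipping the outline — area = 43.60 mm²; the 24.5×21 cube at (-3, 5.5) contributes its full rectangle (area 514.50 mm²); Taking the first minus the rest: starting from that combined region (43.60 mm²), the 24.5×21 cube at (-3, 5.5) misses the remaining region (no effect) — area = 43.60 mm²; (rotated 25° about Z; rotation is an isometry so areas/perimeters/island counts are preserved). So its area = 43.60 mm². Layer 123 (z = 12.3): the sphere: section is a regular 8-gon, circumradius = √(r²−h²) = √(9.5²−2.8²) = 9.078 (area = (8/2)·9.078²·sin(360°/8) = 233.09 mm²); the sphere at (-2.5, 8.5) is not intersected at this z (|z−center|=12.300 > r=12); Taking the first minus the rest: none of the subtracted shapes is present at this height, so the r=9.5 sphere is unchanged — area = 233.09 mm²; the 24.5×21 cube at (-3, 5.5) contributes its full rectangle (area 514.50 mm²); Subtracting the remaining from the first: starting from that combined region (233.09 mm²), the 24.5×21 cube at (-3, 5.5) partially overlaps it — only the 23.48 mm² overlap (of its 514.50 mm²) is removed, clipping the outline — area = 209.61 mm²; (rotated 25° about Z; rotation is an isometry so areas/perimeters/island counts are preserved). So its area = 209.61 mm². Layer 123 is larger (209.61 vs 43.60 mm²).

layer 123 (z = 12.3 mm)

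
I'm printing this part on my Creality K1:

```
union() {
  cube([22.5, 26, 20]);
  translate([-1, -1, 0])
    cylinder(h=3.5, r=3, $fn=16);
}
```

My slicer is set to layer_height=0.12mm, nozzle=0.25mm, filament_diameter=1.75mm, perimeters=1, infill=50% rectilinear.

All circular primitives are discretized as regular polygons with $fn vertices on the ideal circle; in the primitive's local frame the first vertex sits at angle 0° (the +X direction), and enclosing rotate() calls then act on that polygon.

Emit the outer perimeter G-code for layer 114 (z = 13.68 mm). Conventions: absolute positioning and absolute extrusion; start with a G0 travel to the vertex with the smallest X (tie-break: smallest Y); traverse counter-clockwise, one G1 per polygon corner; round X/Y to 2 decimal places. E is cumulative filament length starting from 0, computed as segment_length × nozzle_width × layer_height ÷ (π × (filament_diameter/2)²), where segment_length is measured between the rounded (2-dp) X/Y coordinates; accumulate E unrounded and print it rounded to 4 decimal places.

At z = 13.68 mm: the cube (footprint 22.5×26) is included at this height; the cylinder at (-1, -1) is absent (z outside [0, 3.5]); Merging all regions: only the 22.5×26 cube is present, so the union is just that shape — 1 connected region. The outline is a single polygon with 4 vertices. Extrusion per mm of travel: 0.25 × 0.12 / (π × 0.875²) = 0.012473. Accumulating E over each segment gives final E = 1.2098.

G0 X0.00 Y0.00 Z13.68
G1 X22.50 Y0.00 E0.2806
G1 X22.50 Y26.00 E0.6049
G1 X0.00 Y26.00 E0.8856
G1 X0.00 Y0.00 E1.2098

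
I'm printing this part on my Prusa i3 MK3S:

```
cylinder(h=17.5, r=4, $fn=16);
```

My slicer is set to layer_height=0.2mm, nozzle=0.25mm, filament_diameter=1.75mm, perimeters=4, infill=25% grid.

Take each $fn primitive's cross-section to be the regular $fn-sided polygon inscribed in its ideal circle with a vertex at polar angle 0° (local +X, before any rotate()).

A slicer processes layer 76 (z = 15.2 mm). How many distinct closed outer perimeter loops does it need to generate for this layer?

At z = 15.2 mm: the cylinder: section is a regular 16-gon, circumradius r=4. The result has 1 disconnected region.

1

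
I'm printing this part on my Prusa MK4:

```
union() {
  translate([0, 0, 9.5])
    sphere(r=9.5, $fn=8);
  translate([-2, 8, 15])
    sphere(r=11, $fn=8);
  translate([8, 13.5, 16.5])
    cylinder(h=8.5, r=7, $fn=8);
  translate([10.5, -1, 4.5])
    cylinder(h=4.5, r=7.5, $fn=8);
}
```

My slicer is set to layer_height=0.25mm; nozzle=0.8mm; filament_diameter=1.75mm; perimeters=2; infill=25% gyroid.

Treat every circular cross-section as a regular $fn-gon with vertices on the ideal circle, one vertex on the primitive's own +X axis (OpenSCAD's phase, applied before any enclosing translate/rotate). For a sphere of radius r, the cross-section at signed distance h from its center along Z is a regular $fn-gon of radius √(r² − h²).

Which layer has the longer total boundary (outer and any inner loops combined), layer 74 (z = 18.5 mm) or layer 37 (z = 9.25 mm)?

layer 74 (z = 18.5 mm)

Layer 74 (z = 18.5): the r=9.5 sphere contributes a regular 8-gon of circumradius √(9.5²−9²) = 3.041 (perimeter = 2·8·3.041·sin(180°/8) = 18.62 mm); the r=11 sphere at (-2, 8) slices to a regular 8-gon of circumradius 10.428 (√(r²−h²) with h=3.5 from center) (perimeter = 2·8·10.428·sin(180°/8) = 63.85 mm); the cylinder at (8, 13.5): section is a regular 8-gon, circumradius r=7 (perimeter = 2·8·7.000·sin(180°/8) = 42.86 mm); the cylinder at (10.5, -1) is not intersected at this z (z outside [4.5, 9]); Combining (union): the regions partially overlap (shared area 62.70 mm²), so the edge portions inside another operand are dropped and the merged outline is re-measured after clipping — boundary = 81.02 mm. So its perimeter = 81.02 mm. Layer 37 (z = 9.25): the r=9.5 sphere slices to a regular 8-gon of circumradius 9.497 (√(r²−h²) with h=0.25 from center) (perimeter = 2·8·9.497·sin(180°/8) = 58.15 mm); the sphere at (-2, 8): section is a regular 8-gon, circumradius = √(r²−h²) = √(11²−5.75²) = 9.377 (perimeter = 2·8·9.377·sin(180°/8) = 57.42 mm); the cylinder at (8, 13.5) is not intersected at this z (z outside [16.5, 25]); the cylinder at (10.5, -1) does not reach this height (z outside [4.5, 9]); Taking the union: the regions partially overlap (shared area 109.32 mm²), so the edge portions inside another operand are dropped and the merged outline is re-measured after clipping — boundary = 75.10 mm. So its perimeter = 75.10 mm. Layer 74 is larger (81.02 vs 75.10 mm).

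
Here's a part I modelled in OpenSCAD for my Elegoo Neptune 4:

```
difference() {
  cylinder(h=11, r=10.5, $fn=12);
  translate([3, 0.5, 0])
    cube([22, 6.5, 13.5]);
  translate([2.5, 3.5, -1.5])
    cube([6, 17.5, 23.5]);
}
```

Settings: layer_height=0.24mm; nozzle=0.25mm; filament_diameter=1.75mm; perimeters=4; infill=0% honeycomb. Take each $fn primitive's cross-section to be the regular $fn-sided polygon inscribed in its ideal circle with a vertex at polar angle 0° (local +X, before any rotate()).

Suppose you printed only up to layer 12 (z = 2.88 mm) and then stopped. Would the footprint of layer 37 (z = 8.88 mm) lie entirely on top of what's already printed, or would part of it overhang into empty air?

Compare the two slices. At z = 2.88: the r=10.5 cylinder contributes a regular 12-gon of circumradius 10.5 (area = (12/2)·10.500²·sin(360°/12) = 330.75 mm²); the cube at (3, 0.5) (footprint 22×6.5) is included at this height (area 143.00 mm²); the cube at (2.5, 3.5) is present — its section is the full 6×17.5 rectangle (area 105.00 mm²); Taking the first minus the rest: starting from the r=10.5 cylinder (330.75 mm²), the 22×6.5 cube at (3, 0.5) partially overlaps it — only the 41.10 mm² overlap (of its 143.00 mm²) is removed, clipping the outline; the 6×17.5 cube at (2.5, 3.5) partially overlaps it — only the 10.71 mm² overlap (of its 105.00 mm²) is removed, clipping the outline — area = 278.94 mm². At z = 8.88: the r=10.5 cylinder gives a regular 12-gon of circumradius 10.5 (constant along its height) (area = (12/2)·10.500²·sin(360°/12) = 330.75 mm²); the cube at (3, 0.5) is present — its section is the full 22×6.5 rectangle (area 143.00 mm²); the cube at (2.5, 3.5) is present — its section is the full 6×17.5 rectangle (area 105.00 mm²); Taking the first minus the rest: starting from the r=10.5 cylinder (330.75 mm²), the 22×6.5 cube at (3, 0.5) partially overlaps it — only the 41.10 mm² overlap (of its 143.00 mm²) is removed, clipping the outline; the 6×17.5 cube at (2.5, 3.5) partially overlaps it — only the 10.71 mm² overlap (of its 105.00 mm²) is removed, clipping the outline — area = 278.94 mm². Checking containment: the cross-section at z = 8.88 is a subset of the cross-section at z = 2.88.

entirely on top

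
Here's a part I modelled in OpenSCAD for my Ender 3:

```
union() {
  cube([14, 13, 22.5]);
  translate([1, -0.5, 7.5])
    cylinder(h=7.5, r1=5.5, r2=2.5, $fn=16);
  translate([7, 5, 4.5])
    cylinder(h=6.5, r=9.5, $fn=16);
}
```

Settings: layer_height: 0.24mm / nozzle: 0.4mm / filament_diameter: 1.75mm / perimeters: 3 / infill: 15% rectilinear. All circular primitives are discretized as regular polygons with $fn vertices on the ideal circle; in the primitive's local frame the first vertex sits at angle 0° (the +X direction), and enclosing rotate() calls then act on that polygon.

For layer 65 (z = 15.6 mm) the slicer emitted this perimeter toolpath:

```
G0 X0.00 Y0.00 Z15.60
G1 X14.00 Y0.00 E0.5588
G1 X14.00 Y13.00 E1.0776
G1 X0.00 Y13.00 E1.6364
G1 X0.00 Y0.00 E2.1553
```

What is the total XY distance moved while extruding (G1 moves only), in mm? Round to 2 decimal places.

54.00 mm

Sum the Euclidean lengths of each G1 segment: total = 54.00 mm.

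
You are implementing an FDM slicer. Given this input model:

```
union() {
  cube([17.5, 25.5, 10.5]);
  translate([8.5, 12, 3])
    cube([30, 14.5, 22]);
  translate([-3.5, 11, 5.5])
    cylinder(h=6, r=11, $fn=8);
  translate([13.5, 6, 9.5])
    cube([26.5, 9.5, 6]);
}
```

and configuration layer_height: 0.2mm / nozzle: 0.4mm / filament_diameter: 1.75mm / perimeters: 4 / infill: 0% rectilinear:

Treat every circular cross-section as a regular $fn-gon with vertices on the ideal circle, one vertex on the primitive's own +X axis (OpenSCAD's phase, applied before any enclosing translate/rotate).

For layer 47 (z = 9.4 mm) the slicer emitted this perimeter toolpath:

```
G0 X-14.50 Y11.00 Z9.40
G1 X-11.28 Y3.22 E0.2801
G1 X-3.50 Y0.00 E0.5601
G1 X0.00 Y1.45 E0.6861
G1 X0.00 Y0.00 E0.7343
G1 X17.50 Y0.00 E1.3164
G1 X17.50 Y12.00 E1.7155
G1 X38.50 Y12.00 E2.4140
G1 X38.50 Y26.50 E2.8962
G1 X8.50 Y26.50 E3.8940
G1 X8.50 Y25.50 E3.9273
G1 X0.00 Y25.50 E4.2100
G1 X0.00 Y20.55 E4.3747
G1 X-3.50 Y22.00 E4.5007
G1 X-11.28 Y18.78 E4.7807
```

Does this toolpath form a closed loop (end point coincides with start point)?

Start point (G0): (-14.50, 11.00). End point (last G1): the path does not return to the start — open.

no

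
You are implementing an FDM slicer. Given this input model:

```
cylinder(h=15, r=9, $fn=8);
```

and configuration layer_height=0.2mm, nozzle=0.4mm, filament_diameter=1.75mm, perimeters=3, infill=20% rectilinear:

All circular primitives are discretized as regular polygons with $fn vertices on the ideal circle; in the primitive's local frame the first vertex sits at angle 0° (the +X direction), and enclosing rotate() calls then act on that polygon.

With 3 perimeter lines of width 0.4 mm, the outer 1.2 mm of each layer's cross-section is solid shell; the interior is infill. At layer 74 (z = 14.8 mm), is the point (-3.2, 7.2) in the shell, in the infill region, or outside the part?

shell

At z = 14.8 mm: the cylinder: section is a regular 8-gon, circumradius r=9. Overall, the cross-section is a single solid region. The nearest boundary edge runs (0.00, 9.00)→(-6.36, 6.36); distance from the point to it = 0.44 mm. The point is inside the cross-section, 0.44 mm from the nearest boundary — within the 1.2 mm shell band (3 × 0.4).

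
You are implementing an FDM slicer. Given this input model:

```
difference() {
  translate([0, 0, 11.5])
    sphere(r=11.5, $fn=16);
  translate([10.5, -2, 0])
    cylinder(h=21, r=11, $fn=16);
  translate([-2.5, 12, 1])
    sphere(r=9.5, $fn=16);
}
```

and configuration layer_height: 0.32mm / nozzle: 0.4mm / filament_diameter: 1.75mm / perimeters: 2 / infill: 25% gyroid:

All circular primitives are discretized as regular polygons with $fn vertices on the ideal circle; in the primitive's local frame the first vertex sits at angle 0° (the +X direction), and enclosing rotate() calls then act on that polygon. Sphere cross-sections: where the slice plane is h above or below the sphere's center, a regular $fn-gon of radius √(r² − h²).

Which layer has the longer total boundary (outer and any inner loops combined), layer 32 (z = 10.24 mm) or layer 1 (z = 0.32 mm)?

Layer 32 (z = 10.24): the sphere: section is a regular 16-gon, circumradius = √(r²−h²) = √(11.5²−1.26²) = 11.431 (perimeter = 2·16·11.431·sin(180°/16) = 71.36 mm); the r=11 cylinder at (10.5, -2) contributes a regular 16-gon of circumradius 11 (perimeter = 2·16·11.000·sin(180°/16) = 68.67 mm); the sphere at (-2.5, 12): section is a regular 16-gon, circumradius = √(r²−h²) = √(9.5²−9.24²) = 2.207 (perimeter = 2·16·2.207·sin(180°/16) = 13.78 mm); Subtracting the remaining from the first: starting from the r=11.5 sphere, the r=11 cylinder at (10.5, -2) partially overlaps it — only the 158.08 mm² overlap (of its 370.44 mm²) is removed, clipping the outline; the r=9.5 sphere at (-2.5, 12) partially overlaps it — only the 3.09 mm² overlap (of its 14.92 mm²) is removed, clipping the outline — boundary = 73.27 mm. So its perimeter = 73.27 mm. Layer 1 (z = 0.32): the r=11.5 sphere contributes a regular 16-gon of circumradius √(11.5²−11.18²) = 2.694 (perimeter = 2·16·2.694·sin(180°/16) = 16.82 mm); the r=11 cylinder at (10.5, -2) gives a regular 16-gon of circumradius 11 (constant along its height) (perimeter = 2·16·11.000·sin(180°/16) = 68.67 mm); the r=9.5 sphere at (-2.5, 12) contributes a regular 16-gon of circumradius √(9.5²−0.68²) = 9.476 (perimeter = 2·16·9.476·sin(180°/16) = 59.16 mm); Subtracting the remaining from the first: starting from the r=11.5 sphere, the r=11 cylinder at (10.5, -2) partially overlaps it — only the 11.53 mm² overlap (of its 370.44 mm²) is removed, clipping the outline; the r=9.5 sphere at (-2.5, 12) misses the remaining region (no effect) — boundary = 13.99 mm. So its perimeter = 13.99 mm. Layer 32 is larger (73.27 vs 13.99 mm).

layer 32 (z = 10.24 mm)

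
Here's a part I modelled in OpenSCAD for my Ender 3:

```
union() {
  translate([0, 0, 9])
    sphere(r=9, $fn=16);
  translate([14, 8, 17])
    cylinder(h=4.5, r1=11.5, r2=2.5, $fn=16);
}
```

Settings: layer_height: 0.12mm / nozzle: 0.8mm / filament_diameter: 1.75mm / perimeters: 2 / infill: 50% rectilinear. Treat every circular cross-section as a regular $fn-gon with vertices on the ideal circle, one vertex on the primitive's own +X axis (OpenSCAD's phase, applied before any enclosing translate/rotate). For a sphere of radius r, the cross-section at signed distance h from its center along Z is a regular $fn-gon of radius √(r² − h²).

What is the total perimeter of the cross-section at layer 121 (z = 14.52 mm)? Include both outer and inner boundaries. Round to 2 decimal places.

44.38 mm

At z = 14.52 mm: the r=9 sphere slices to a regular 16-gon of circumradius 7.108 (√(r²−h²) with h=5.52 from center) (perimeter = 2·16·7.108·sin(180°/16) = 44.38 mm); the cone at (14, 8) is not intersected at this z (z outside [17, 21.5]); Combining (union): only the r=9 sphere is present, so the union is just that shape — boundary = 44.38 mm. Overall, the cross-section is a single solid region. Total boundary length (outer) = 44.38 mm.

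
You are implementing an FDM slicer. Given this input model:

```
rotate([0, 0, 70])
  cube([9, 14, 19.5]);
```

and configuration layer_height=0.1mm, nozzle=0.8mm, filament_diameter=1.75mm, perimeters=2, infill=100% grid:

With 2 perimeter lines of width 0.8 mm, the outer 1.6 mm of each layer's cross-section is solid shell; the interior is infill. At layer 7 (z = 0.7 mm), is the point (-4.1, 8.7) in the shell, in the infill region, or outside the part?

infill

At z = 0.7 mm: the cube is present — its section is the full 9×14 rectangle; (rotated 70° about Z; rotation is an isometry so areas/perimeters/island counts are preserved). Overall, the cross-section is a single solid region. Undo the 70° rotation: the query point maps to (6.773, 6.828) in the un-rotated model frame. The nearest boundary edge runs (9.00, 0.00)→(9.00, 14.00); distance from the point to it = 2.23 mm. The point is inside the cross-section and 2.23 mm from the nearest boundary — more than the 1.6 mm shell width (2 × 0.8), so it's in the infill interior.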